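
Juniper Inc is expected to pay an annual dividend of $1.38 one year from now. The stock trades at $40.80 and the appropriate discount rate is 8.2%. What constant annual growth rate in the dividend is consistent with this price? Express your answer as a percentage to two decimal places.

4.82%

P = D₁/(r−g) ⇒ g = r − D₁/P = 0.082 − $1.38/$40.80 = 0.048176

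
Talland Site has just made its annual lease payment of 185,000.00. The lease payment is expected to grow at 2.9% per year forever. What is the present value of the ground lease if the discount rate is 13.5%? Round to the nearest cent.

D₁ = D₀ × (1 + g) = 185,000.00 × 1.029 = 190,365.0000
Growing perpetuity: P = D₁ / (r − g) = 190,365.0000 / (0.135 − 0.029) = 1,795,896.23

1795896.23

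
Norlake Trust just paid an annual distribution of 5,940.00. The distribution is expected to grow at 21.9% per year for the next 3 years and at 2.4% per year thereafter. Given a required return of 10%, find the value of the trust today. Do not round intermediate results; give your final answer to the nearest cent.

130880.75

D_1 = 7240.86000
D_2 = 8826.60834
D_3 = 10759.63557
Terminal value at year 3: TV = D_3×(1+g_2)/(r−g_2) = 11017.86682/0.076 = 144971.93184
P_0 = D_1/(1+r)^1 + D_2/(1+r)^2 + D_3/(1+r)^3 + TV/(1+r)^3
    = 6582.60000 + 7294.71764 + 8083.87345 + 108919.55811 = 130880.74920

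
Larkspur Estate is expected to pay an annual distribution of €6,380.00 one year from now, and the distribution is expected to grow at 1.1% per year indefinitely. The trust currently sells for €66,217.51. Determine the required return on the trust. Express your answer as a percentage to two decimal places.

P = D₁/(r − g) ⇒ r = D₁/P + g = €6,380.0000/€66,217.51 + 0.011 = 0.096349 + 0.011 = 0.107349

10.73%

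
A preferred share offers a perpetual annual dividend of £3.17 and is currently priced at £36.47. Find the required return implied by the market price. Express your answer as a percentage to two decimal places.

P = C/r ⇒ r = C/P = £3.17/£36.47 = 0.086921

8.69%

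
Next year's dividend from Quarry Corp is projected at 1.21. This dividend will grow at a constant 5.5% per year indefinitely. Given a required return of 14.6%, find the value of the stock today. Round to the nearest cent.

Growing perpetuity: P = D₁ / (r − g) = 1.2100 / (0.146 − 0.055) = 13.30

13.30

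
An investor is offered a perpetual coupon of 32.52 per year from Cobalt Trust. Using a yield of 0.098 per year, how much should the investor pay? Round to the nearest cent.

Level perpetuity: PV = C / r = 32.52 / 0.098 = 331.84

331.84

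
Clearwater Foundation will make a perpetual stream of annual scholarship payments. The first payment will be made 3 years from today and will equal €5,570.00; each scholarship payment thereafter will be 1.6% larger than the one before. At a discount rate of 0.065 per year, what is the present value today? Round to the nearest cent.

Value at end of year 2: C₁ / (r − g) = €5,570.00 / (0.065 − 0.016) = €113,673.4694
Discount to today: PV = €113,673.4694 / (1 + 0.065)^2 = €113,673.4694 / 1.134225 = €100,221.27

€100221.27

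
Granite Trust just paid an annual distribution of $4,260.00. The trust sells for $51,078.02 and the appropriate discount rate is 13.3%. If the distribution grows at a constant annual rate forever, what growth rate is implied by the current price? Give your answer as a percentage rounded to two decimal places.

P = D₀(1+g)/(r−g) ⇒ P(r−g) = D₀(1+g) ⇒ g(P+D₀) = P·r − D₀
g = (P·r − D₀)/(P + D₀) = ($51,078.02×0.133 − $4,260.00) / ($51,078.02 + $4,260.00) = 0.045780

4.58%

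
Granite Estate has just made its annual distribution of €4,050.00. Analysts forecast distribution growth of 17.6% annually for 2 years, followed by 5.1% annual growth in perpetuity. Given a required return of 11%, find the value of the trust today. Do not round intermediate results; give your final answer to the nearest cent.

€89816.12

D_1 = 4762.80000
D_2 = 5601.05280
Terminal value at year 2: TV = D_2×(1+g_2)/(r−g_2) = 5886.70649/0.059 = 99774.68632
P_0 = D_1/(1+r)^1 + D_2/(1+r)^2 + TV/(1+r)^2
    = 4290.81081 + 4545.94010 + 80979.37369 = 89816.12460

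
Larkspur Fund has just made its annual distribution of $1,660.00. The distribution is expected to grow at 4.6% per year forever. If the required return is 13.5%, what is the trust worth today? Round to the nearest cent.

D₁ = D₀ × (1 + g) = $1,660.00 × 1.046 = $1,736.3600
Growing perpetuity: P = D₁ / (r − g) = $1,736.3600 / (0.135 − 0.046) = $19,509.66

$19509.66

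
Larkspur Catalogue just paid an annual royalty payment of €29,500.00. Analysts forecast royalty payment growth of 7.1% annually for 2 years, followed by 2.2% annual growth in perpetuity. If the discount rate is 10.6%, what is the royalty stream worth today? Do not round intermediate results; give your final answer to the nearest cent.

€392788.77

D_1 = 31594.50000
D_2 = 33837.70950
Terminal value at year 2: TV = D_2×(1+g_2)/(r−g_2) = 34582.13911/0.084 = 411692.13225
P_0 = D_1/(1+r)^1 + D_2/(1+r)^2 + TV/(1+r)^2
    = 28566.45570 + 27662.45393 + 336559.85619 = 392788.76582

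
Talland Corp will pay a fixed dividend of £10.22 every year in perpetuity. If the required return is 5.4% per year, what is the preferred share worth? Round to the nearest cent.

Level perpetuity: PV = C / r = £10.22 / 0.054 = £189.26

£189.26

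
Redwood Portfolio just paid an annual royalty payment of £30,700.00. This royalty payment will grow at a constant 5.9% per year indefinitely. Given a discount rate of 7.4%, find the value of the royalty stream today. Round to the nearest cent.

£2167420.00

D₁ = D₀ × (1 + g) = £30,700.00 × 1.059 = £32,511.3000
Growing perpetuity: P = D₁ / (r − g) = £32,511.3000 / (0.074 − 0.059) = £2,167,420.00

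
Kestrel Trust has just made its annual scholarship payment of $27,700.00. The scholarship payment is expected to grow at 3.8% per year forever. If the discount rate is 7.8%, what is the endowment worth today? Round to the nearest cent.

$718815.00

D₁ = D₀ × (1 + g) = $27,700.00 × 1.038 = $28,752.6000
Growing perpetuity: P = D₁ / (r − g) = $28,752.6000 / (0.078 − 0.038) = $718,815.00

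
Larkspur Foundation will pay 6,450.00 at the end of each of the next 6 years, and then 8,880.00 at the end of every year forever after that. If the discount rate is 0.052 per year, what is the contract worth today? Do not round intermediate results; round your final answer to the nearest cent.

PV of 6-year annuity: 6,450.00 × [1 − (1+0.052)^−6] / 0.052 = 32529.85711
Perpetuity value at year 6: 8,880.00 / 0.052 = 170769.23077
PV of perpetuity: 170769.23077 / (1+0.052)^6 = 125983.93912
Total PV = 32529.85711 + 125983.93912 = 158513.79623

158513.80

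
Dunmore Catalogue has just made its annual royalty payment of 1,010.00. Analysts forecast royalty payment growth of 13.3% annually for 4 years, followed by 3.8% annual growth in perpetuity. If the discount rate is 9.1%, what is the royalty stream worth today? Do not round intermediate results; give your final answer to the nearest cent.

27451.26

D_1 = 1144.33000
D_2 = 1296.52589
D_3 = 1468.96383
D_4 = 1664.33602
Terminal value at year 4: TV = D_4×(1+g_2)/(r−g_2) = 1727.58079/0.053 = 32595.86400
P_0 = D_1/(1+r)^1 + D_2/(1+r)^2 + D_3/(1+r)^3 + D_4/(1+r)^4 + TV/(1+r)^4
    = 1048.88176 + 1089.26034 + 1131.19337 + 1174.74069 + 23007.18554 = 27451.26170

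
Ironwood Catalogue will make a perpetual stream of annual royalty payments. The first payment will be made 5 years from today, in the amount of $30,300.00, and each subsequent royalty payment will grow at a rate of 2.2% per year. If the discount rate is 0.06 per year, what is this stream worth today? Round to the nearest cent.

Value at end of year 4: C₁ / (r − g) = $30,300.00 / (0.06 − 0.022) = $797,368.4211
Discount to today: PV = $797,368.4211 / (1 + 0.06)^4 = $797,368.4211 / 1.262477 = $631,590.47

$631590.47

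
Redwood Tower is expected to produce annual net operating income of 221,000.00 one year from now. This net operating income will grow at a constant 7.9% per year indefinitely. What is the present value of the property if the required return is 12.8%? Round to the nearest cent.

4510204.08

Growing perpetuity: P = D₁ / (r − g) = 221,000.0000 / (0.128 − 0.079) = 4,510,204.08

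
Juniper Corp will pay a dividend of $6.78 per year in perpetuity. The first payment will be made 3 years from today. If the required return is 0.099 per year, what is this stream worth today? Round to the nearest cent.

Value at end of year 2: C / r = $6.78 / 0.099 = $68.4848
Discount to today: PV = $68.4848 / (1 + 0.099)^2 = $68.4848 / 1.207801 = $56.70

$56.70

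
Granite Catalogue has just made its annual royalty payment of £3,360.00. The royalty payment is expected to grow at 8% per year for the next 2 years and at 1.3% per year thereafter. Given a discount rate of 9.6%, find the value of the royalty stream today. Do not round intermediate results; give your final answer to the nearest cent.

D_1 = 3628.80000
D_2 = 3919.10400
Terminal value at year 2: TV = D_2×(1+g_2)/(r−g_2) = 3970.05235/0.083 = 47831.95605
P_0 = D_1/(1+r)^1 + D_2/(1+r)^2 + TV/(1+r)^2
    = 3310.94891 + 3262.61388 + 39819.61283 = 46393.17562

£46393.18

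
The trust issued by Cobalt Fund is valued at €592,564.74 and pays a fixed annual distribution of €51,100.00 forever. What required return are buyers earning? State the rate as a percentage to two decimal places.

8.62%

P = C/r ⇒ r = C/P = €51,100.00/€592,564.74 = 0.086235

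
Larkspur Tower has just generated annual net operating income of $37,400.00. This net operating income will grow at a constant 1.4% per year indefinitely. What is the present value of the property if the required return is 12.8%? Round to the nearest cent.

$332663.16

D₁ = D₀ × (1 + g) = $37,400.00 × 1.014 = $37,923.6000
Growing perpetuity: P = D₁ / (r − g) = $37,923.6000 / (0.128 − 0.014) = $332,663.16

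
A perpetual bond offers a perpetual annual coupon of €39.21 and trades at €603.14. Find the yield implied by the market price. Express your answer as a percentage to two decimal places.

P = C/r ⇒ r = C/P = €39.21/€603.14 = 0.065010

6.50%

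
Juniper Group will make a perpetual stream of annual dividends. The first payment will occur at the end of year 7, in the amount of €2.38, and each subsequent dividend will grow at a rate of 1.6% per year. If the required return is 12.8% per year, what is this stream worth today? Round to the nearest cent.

Value at end of year 6: C₁ / (r − g) = €2.38 / (0.128 − 0.016) = €21.2500
Discount to today: PV = €21.2500 / (1 + 0.128)^6 = €21.2500 / 2.059940 = €10.32

€10.32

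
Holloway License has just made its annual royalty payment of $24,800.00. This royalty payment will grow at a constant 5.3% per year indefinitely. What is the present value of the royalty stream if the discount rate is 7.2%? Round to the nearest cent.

D₁ = D₀ × (1 + g) = $24,800.00 × 1.053 = $26,114.4000
Growing perpetuity: P = D₁ / (r − g) = $26,114.4000 / (0.072 − 0.053) = $1,374,442.11

$1374442.11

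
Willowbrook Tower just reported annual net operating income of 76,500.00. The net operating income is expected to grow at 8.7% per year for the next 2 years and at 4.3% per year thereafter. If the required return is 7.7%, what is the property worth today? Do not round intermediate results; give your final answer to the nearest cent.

D_1 = 83155.50000
D_2 = 90390.02850
Terminal value at year 2: TV = D_2×(1+g_2)/(r−g_2) = 94276.79973/0.034 = 2772847.05075
P_0 = D_1/(1+r)^1 + D_2/(1+r)^2 + TV/(1+r)^2
    = 77210.30641 + 77927.20804 + 2390531.70560 = 2545669.22006

2545669.22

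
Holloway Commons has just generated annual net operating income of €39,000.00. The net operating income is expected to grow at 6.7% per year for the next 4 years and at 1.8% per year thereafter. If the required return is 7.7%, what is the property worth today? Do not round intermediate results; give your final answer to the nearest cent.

€800681.27

D_1 = 41613.00000
D_2 = 44401.07100
D_3 = 47375.94276
D_4 = 50550.13092
Terminal value at year 4: TV = D_4×(1+g_2)/(r−g_2) = 51460.03328/0.059 = 872203.95387
P_0 = D_1/(1+r)^1 + D_2/(1+r)^2 + D_3/(1+r)^3 + D_4/(1+r)^4 + TV/(1+r)^4
    = 38637.88301 + 38279.12829 + 37923.70463 + 37571.58110 + 648268.97553 = 800681.27255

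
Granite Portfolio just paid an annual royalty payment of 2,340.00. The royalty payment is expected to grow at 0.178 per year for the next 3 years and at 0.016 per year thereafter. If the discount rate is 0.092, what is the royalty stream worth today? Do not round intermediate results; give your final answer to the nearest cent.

47455.18

D_1 = 2756.52000
D_2 = 3247.18056
D_3 = 3825.17870
Terminal value at year 3: TV = D_3×(1+g_2)/(r−g_2) = 3886.38156/0.076 = 51136.59946
P_0 = D_1/(1+r)^1 + D_2/(1+r)^2 + D_3/(1+r)^3 + TV/(1+r)^3
    = 2524.28571 + 2723.08477 + 2937.54017 + 39270.27381 = 47455.18446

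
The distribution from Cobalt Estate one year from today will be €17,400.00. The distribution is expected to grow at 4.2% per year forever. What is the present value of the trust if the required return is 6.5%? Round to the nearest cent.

€756521.74

Growing perpetuity: P = D₁ / (r − g) = €17,400.0000 / (0.065 − 0.042) = €756,521.74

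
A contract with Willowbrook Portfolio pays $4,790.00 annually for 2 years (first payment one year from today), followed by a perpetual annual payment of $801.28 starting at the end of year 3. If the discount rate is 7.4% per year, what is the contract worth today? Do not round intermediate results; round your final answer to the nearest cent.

PV of 2-year annuity: $4,790.00 × [1 − (1+0.074)^−2] / 0.074 = 8612.62826
Perpetuity value at year 2: $801.28 / 0.074 = 10828.10811
PV of perpetuity: 10828.10811 / (1+0.074)^2 = 9387.37183
Total PV = 8612.62826 + 9387.37183 = 18000.00009

$18000.00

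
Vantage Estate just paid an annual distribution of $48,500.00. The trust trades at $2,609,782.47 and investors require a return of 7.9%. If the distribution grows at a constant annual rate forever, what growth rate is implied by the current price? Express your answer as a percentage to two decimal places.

P = D₀(1+g)/(r−g) ⇒ P(r−g) = D₀(1+g) ⇒ g(P+D₀) = P·r − D₀
g = (P·r − D₀)/(P + D₀) = ($2,609,782.47×0.079 − $48,500.00) / ($2,609,782.47 + $48,500.00) = 0.059314

5.93%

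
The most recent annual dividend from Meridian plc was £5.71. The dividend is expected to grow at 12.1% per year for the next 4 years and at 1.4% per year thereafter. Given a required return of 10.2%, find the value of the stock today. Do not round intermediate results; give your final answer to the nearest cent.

D_1 = 6.40091
D_2 = 7.17542
D_3 = 8.04365
D_4 = 9.01693
Terminal value at year 4: TV = D_4×(1+g_2)/(r−g_2) = 9.14316/0.088 = 103.89959
P_0 = D_1/(1+r)^1 + D_2/(1+r)^2 + D_3/(1+r)^3 + D_4/(1+r)^4 + TV/(1+r)^4
    = 5.80845 + 5.90859 + 6.01047 + 6.11409 + 70.45105 = 94.29265

£94.29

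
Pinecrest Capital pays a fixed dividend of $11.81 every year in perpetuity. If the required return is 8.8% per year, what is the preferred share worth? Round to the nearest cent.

$134.20

Level perpetuity: PV = C / r = $11.81 / 0.088 = $134.20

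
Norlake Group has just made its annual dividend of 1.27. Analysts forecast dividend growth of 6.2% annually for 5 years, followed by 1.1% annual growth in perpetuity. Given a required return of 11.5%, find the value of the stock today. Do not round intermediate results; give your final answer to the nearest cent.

15.18

D_1 = 1.34874
D_2 = 1.43236
D_3 = 1.52117
D_4 = 1.61548
D_5 = 1.71564
Terminal value at year 5: TV = D_5×(1+g_2)/(r−g_2) = 1.73451/0.104 = 16.67801
P_0 = D_1/(1+r)^1 + D_2/(1+r)^2 + D_3/(1+r)^3 + D_4/(1+r)^4 + D_5/(1+r)^5 + TV/(1+r)^5
    = 1.20963 + 1.15213 + 1.09737 + 1.04521 + 0.99552 + 9.67765 = 15.17751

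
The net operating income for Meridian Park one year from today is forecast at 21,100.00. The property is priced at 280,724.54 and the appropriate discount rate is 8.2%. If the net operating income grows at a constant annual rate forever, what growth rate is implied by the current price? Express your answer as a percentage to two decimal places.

0.68%

P = D₁/(r−g) ⇒ g = r − D₁/P = 0.082 − 21,100.00/280,724.54 = 0.006837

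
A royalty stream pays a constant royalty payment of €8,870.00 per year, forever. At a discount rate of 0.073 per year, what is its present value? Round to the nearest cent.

€121506.85

Level perpetuity: PV = C / r = €8,870.00 / 0.073 = €121,506.85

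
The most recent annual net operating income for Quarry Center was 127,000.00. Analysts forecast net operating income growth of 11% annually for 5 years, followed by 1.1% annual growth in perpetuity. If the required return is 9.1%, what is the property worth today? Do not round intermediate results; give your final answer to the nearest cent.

D_1 = 140970.00000
D_2 = 156476.70000
D_3 = 173689.13700
D_4 = 192794.94207
D_5 = 214002.38570
Terminal value at year 5: TV = D_5×(1+g_2)/(r−g_2) = 216356.41194/0.08 = 2704455.14925
P_0 = D_1/(1+r)^1 + D_2/(1+r)^2 + D_3/(1+r)^3 + D_4/(1+r)^4 + D_5/(1+r)^5 + TV/(1+r)^5
    = 129211.73236 + 131461.98251 + 133751.42125 + 136080.73106 + 138450.60630 + 1749669.53715 = 2418626.01062

2418626.01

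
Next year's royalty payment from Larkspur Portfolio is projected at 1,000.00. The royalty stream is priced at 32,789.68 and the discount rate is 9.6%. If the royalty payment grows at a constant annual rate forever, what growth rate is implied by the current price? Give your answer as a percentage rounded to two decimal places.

P = D₁/(r−g) ⇒ g = r − D₁/P = 0.096 − 1,000.00/32,789.68 = 0.065503

6.55%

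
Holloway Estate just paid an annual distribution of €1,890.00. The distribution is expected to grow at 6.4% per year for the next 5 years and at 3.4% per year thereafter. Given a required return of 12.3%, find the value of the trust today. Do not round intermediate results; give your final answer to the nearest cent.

D_1 = 2010.96000
D_2 = 2139.66144
D_3 = 2276.59977
D_4 = 2422.30216
D_5 = 2577.32950
Terminal value at year 5: TV = D_5×(1+g_2)/(r−g_2) = 2664.95870/0.089 = 29943.35616
P_0 = D_1/(1+r)^1 + D_2/(1+r)^2 + D_3/(1+r)^3 + D_4/(1+r)^4 + D_5/(1+r)^5 + TV/(1+r)^5
    = 1790.70347 + 1696.62377 + 1607.48681 + 1523.03292 + 1443.01605 + 16764.92808 = 24825.79112

€24825.79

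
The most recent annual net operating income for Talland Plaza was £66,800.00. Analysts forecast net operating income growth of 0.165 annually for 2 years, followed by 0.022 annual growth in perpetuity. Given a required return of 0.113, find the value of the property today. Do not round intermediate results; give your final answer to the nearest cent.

D_1 = 77822.00000
D_2 = 90662.63000
Terminal value at year 2: TV = D_2×(1+g_2)/(r−g_2) = 92657.20786/0.091 = 1018211.07538
P_0 = D_1/(1+r)^1 + D_2/(1+r)^2 + TV/(1+r)^2
    = 69920.93441 + 73187.68067 + 821953.95218 = 965062.56726

£965062.57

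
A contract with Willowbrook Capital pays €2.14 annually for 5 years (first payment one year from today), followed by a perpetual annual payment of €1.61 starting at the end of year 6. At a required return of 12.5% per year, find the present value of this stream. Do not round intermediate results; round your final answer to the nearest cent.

€14.77

PV of 5-year annuity: €2.14 × [1 − (1+0.125)^−5] / 0.125 = 7.61962
Perpetuity value at year 5: €1.61 / 0.125 = 12.88000
PV of perpetuity: 12.88000 / (1+0.125)^5 = 7.14748
Total PV = 7.61962 + 7.14748 = 14.76710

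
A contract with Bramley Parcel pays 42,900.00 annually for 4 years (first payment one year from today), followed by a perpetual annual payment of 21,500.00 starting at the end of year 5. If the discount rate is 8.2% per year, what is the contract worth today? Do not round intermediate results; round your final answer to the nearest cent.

PV of 4-year annuity: 42,900.00 × [1 − (1+0.082)^−4] / 0.082 = 141459.97670
Perpetuity value at year 4: 21,500.00 / 0.082 = 262195.12195
PV of perpetuity: 262195.12195 / (1+0.082)^4 = 191300.26183
Total PV = 141459.97670 + 191300.26183 = 332760.23853

332760.24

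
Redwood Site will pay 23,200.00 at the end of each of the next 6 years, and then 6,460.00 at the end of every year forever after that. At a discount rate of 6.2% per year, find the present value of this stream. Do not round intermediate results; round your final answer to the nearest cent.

PV of 6-year annuity: 23,200.00 × [1 − (1+0.062)^−6] / 0.062 = 113368.56108
Perpetuity value at year 6: 6,460.00 / 0.062 = 104193.54839
PV of perpetuity: 104193.54839 / (1+0.062)^6 = 72626.26802
Total PV = 113368.56108 + 72626.26802 = 185994.82910

185994.83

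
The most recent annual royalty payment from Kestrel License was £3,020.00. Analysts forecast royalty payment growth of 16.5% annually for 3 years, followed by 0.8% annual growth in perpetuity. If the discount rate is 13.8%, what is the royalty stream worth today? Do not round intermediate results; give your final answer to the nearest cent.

£34619.96

D_1 = 3518.30000
D_2 = 4098.81950
D_3 = 4775.12472
Terminal value at year 3: TV = D_3×(1+g_2)/(r−g_2) = 4813.32572/0.13 = 37025.58242
P_0 = D_1/(1+r)^1 + D_2/(1+r)^2 + D_3/(1+r)^3 + TV/(1+r)^3
    = 3091.65202 + 3165.00405 + 3240.09641 + 25123.20908 = 34619.96156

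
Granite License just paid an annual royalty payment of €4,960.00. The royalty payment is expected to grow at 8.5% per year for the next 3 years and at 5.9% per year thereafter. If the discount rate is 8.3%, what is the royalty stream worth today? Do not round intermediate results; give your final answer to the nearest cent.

€235009.79

D_1 = 5381.60000
D_2 = 5839.03600
D_3 = 6335.35406
Terminal value at year 3: TV = D_3×(1+g_2)/(r−g_2) = 6709.13995/0.024 = 279547.49790
P_0 = D_1/(1+r)^1 + D_2/(1+r)^2 + D_3/(1+r)^3 + TV/(1+r)^3
    = 4969.15974 + 4978.33640 + 4987.53000 + 220074.76134 = 235009.78748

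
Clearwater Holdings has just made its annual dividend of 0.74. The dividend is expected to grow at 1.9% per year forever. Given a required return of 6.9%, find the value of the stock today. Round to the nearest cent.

D₁ = D₀ × (1 + g) = 0.74 × 1.019 = 0.7541
Growing perpetuity: P = D₁ / (r − g) = 0.7541 / (0.069 − 0.019) = 15.08

15.08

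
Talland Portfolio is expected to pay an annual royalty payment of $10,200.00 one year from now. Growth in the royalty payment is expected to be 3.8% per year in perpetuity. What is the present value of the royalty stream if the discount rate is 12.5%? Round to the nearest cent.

Growing perpetuity: P = D₁ / (r − g) = $10,200.0000 / (0.125 − 0.038) = $117,241.38

$117241.38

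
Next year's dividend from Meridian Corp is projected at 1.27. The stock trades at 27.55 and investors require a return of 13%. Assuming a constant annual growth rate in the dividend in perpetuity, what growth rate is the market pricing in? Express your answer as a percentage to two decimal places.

8.39%

P = D₁/(r−g) ⇒ g = r − D₁/P = 0.13 − 1.27/27.55 = 0.083902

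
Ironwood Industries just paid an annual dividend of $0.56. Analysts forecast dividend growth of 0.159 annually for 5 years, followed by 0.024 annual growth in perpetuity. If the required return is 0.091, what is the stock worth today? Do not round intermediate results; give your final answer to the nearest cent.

D_1 = 0.64904
D_2 = 0.75224
D_3 = 0.87184
D_4 = 1.01047
D_5 = 1.17113
Terminal value at year 5: TV = D_5×(1+g_2)/(r−g_2) = 1.19924/0.067 = 17.89907
P_0 = D_1/(1+r)^1 + D_2/(1+r)^2 + D_3/(1+r)^3 + D_4/(1+r)^4 + D_5/(1+r)^5 + TV/(1+r)^5
    = 0.59490 + 0.63198 + 0.67137 + 0.71322 + 0.75767 + 11.57995 = 14.94910

$14.95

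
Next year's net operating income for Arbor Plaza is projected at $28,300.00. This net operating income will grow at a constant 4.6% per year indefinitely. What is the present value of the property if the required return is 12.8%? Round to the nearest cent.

Growing perpetuity: P = D₁ / (r − g) = $28,300.0000 / (0.128 − 0.046) = $345,121.95

$345121.95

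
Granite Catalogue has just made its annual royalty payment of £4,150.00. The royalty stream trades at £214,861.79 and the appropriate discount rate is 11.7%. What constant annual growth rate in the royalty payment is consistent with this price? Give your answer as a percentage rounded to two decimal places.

9.58%

P = D₀(1+g)/(r−g) ⇒ P(r−g) = D₀(1+g) ⇒ g(P+D₀) = P·r − D₀
g = (P·r − D₀)/(P + D₀) = (£214,861.79×0.117 − £4,150.00) / (£214,861.79 + £4,150.00) = 0.095834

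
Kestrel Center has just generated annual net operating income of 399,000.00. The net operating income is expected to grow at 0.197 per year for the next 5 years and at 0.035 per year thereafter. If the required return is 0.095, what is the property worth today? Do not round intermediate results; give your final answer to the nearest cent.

D_1 = 477603.00000
D_2 = 571690.79100
D_3 = 684313.87683
D_4 = 819123.71056
D_5 = 980491.08154
Terminal value at year 5: TV = D_5×(1+g_2)/(r−g_2) = 1014808.26940/0.06 = 16913471.15661
P_0 = D_1/(1+r)^1 + D_2/(1+r)^2 + D_3/(1+r)^3 + D_4/(1+r)^4 + D_5/(1+r)^5 + TV/(1+r)^5
    = 436167.12329 + 476796.38957 + 521210.29983 + 569761.39625 + 622835.06056 + 10743904.79463 = 13370675.06412

13370675.06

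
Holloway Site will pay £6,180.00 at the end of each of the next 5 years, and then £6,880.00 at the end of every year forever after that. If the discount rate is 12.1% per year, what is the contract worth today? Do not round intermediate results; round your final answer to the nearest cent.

£54342.40

PV of 5-year annuity: £6,180.00 × [1 − (1+0.121)^−5] / 0.121 = 22222.43874
Perpetuity value at year 5: £6,880.00 / 0.121 = 56859.50413
PV of perpetuity: 56859.50413 / (1+0.121)^5 = 32119.96068
Total PV = 22222.43874 + 32119.96068 = 54342.39942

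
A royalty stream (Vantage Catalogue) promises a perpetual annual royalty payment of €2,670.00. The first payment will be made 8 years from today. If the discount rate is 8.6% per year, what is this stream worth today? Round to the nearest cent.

€17426.25

Value at end of year 7: C / r = €2,670.00 / 0.086 = €31,046.5116
Discount to today: PV = €31,046.5116 / (1 + 0.086)^7 = €31,046.5116 / 1.781594 = €17,426.25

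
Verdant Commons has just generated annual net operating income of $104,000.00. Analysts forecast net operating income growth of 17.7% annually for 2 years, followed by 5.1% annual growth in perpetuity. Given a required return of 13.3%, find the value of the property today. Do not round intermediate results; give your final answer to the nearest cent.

D_1 = 122408.00000
D_2 = 144074.21600
Terminal value at year 2: TV = D_2×(1+g_2)/(r−g_2) = 151422.00102/0.082 = 1846609.76849
P_0 = D_1/(1+r)^1 + D_2/(1+r)^2 + TV/(1+r)^2
    = 108038.83495 + 112234.51786 + 1438518.02772 = 1658791.38054

$1658791.38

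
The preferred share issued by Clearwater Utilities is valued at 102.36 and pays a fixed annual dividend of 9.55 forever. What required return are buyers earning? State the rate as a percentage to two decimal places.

9.33%

P = C/r ⇒ r = C/P = 9.55/102.36 = 0.093298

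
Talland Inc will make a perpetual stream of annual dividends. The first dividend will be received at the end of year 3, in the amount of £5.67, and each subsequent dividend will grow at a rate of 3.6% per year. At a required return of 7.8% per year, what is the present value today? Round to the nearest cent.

£116.17

Value at end of year 2: C₁ / (r − g) = £5.67 / (0.078 − 0.036) = £135.0000
Discount to today: PV = £135.0000 / (1 + 0.078)^2 = £135.0000 / 1.162084 = £116.17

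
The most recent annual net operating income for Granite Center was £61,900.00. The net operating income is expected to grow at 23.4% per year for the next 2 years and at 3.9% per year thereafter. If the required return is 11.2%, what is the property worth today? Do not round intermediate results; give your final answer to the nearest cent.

D_1 = 76384.60000
D_2 = 94258.59640
Terminal value at year 2: TV = D_2×(1+g_2)/(r−g_2) = 97934.68166/0.073 = 1341570.98164
P_0 = D_1/(1+r)^1 + D_2/(1+r)^2 + TV/(1+r)^2
    = 68691.18705 + 76227.45038 + 1084935.90332 = 1229854.54075

£1229854.54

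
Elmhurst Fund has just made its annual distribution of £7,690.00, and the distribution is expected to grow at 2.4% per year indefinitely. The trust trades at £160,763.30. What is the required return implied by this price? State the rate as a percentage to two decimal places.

D₁ = £7,690.00 × 1.024 = £7,874.5600
P = D₁/(r − g) ⇒ r = D₁/P + g = £7,874.5600/£160,763.30 + 0.024 = 0.048982 + 0.024 = 0.072982

7.30%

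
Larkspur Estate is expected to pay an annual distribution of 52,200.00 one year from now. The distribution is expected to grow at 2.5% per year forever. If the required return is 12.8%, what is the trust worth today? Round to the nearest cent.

506796.12

Growing perpetuity: P = D₁ / (r − g) = 52,200.0000 / (0.128 − 0.025) = 506,796.12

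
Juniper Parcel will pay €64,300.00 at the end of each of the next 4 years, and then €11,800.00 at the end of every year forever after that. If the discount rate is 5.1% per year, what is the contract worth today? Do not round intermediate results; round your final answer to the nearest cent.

€417103.32

PV of 4-year annuity: €64,300.00 × [1 − (1+0.051)^−4] / 0.051 = 227475.97837
Perpetuity value at year 4: €11,800.00 / 0.051 = 231372.54902
PV of perpetuity: 231372.54902 / (1+0.051)^4 = 189627.34615
Total PV = 227475.97837 + 189627.34615 = 417103.32452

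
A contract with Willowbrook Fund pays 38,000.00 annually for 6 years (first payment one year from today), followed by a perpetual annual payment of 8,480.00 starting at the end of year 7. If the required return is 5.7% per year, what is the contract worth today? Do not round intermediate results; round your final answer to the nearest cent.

295309.70

PV of 6-year annuity: 38,000.00 × [1 − (1+0.057)^−6] / 0.057 = 188632.63326
Perpetuity value at year 6: 8,480.00 / 0.057 = 148771.92982
PV of perpetuity: 148771.92982 / (1+0.057)^6 = 106677.06851
Total PV = 188632.63326 + 106677.06851 = 295309.70177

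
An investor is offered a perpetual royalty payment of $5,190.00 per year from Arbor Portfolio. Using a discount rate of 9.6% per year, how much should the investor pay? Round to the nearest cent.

$54062.50

Level perpetuity: PV = C / r = $5,190.00 / 0.096 = $54,062.50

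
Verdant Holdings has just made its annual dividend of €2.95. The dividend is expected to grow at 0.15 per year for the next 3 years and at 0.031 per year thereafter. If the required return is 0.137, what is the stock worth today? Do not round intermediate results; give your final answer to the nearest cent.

D_1 = 3.39250
D_2 = 3.90137
D_3 = 4.48658
Terminal value at year 3: TV = D_3×(1+g_2)/(r−g_2) = 4.62567/0.106 = 43.63835
P_0 = D_1/(1+r)^1 + D_2/(1+r)^2 + D_3/(1+r)^3 + TV/(1+r)^3
    = 2.98373 + 3.01784 + 3.05235 + 29.68841 = 38.74233

€38.74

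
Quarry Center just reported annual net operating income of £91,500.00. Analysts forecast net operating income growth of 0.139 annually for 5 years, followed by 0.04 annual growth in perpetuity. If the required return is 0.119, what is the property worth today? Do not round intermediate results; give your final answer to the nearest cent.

£1798743.44

D_1 = 104218.50000
D_2 = 118704.87150
D_3 = 135204.84864
D_4 = 153998.32260
D_5 = 175404.08944
Terminal value at year 5: TV = D_5×(1+g_2)/(r−g_2) = 182420.25302/0.079 = 2309117.12681
P_0 = D_1/(1+r)^1 + D_2/(1+r)^2 + D_3/(1+r)^3 + D_4/(1+r)^4 + D_5/(1+r)^5 + TV/(1+r)^5
    = 93135.38874 + 94800.00695 + 96494.37705 + 98219.03079 + 99974.50945 + 1316120.12436 = 1798743.43733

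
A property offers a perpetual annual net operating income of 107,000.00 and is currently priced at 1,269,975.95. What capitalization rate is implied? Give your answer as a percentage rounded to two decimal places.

P = C/r ⇒ r = C/P = 107,000.00/1,269,975.95 = 0.084254

8.43%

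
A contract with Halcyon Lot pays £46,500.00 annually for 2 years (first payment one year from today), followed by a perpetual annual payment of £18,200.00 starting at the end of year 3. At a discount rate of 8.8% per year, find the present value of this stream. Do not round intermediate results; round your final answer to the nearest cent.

PV of 2-year annuity: £46,500.00 × [1 − (1+0.088)^−2] / 0.088 = 82021.11267
Perpetuity value at year 2: £18,200.00 / 0.088 = 206818.18182
PV of perpetuity: 206818.18182 / (1+0.088)^2 = 174715.29471
Total PV = 82021.11267 + 174715.29471 = 256736.40738

£256736.41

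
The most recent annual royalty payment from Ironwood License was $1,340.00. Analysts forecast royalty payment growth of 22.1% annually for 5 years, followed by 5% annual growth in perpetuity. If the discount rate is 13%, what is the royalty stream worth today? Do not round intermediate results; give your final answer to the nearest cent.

$34408.71

D_1 = 1636.14000
D_2 = 1997.72694
D_3 = 2439.22459
D_4 = 2978.29323
D_5 = 3636.49603
Terminal value at year 5: TV = D_5×(1+g_2)/(r−g_2) = 3818.32083/0.08 = 47729.01043
P_0 = D_1/(1+r)^1 + D_2/(1+r)^2 + D_3/(1+r)^3 + D_4/(1+r)^4 + D_5/(1+r)^5 + TV/(1+r)^5
    = 1447.91150 + 1564.51323 + 1690.50500 + 1826.64301 + 1973.74435 + 25905.39464 = 34408.71174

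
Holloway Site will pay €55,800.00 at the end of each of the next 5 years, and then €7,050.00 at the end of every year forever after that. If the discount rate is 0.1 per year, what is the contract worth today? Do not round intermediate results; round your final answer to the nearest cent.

PV of 5-year annuity: €55,800.00 × [1 − (1+0.1)^−5] / 0.1 = 211525.90173
Perpetuity value at year 5: €7,050.00 / 0.1 = 70500.00000
PV of perpetuity: 70500.00000 / (1+0.1)^5 = 43774.95328
Total PV = 211525.90173 + 43774.95328 = 255300.85501

€255300.86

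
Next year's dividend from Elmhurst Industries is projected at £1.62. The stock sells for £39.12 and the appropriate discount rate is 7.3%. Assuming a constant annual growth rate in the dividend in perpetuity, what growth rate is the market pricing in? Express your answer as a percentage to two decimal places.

P = D₁/(r−g) ⇒ g = r − D₁/P = 0.073 − £1.62/£39.12 = 0.031589

3.16%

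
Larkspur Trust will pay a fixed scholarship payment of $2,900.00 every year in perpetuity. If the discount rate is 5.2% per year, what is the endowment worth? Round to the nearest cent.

Level perpetuity: PV = C / r = $2,900.00 / 0.052 = $55,769.23

$55769.23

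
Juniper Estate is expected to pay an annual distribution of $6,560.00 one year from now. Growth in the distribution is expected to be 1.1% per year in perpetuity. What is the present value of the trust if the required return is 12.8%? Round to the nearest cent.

$56068.38

Growing perpetuity: P = D₁ / (r − g) = $6,560.0000 / (0.128 − 0.011) = $56,068.38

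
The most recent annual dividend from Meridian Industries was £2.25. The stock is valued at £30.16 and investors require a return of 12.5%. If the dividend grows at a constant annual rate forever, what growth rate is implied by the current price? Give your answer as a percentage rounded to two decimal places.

P = D₀(1+g)/(r−g) ⇒ P(r−g) = D₀(1+g) ⇒ g(P+D₀) = P·r − D₀
g = (P·r − D₀)/(P + D₀) = (£30.16×0.125 − £2.25) / (£30.16 + £2.25) = 0.046899

4.69%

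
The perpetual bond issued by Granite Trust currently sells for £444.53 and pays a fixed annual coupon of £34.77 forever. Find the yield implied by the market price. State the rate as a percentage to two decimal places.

7.82%

P = C/r ⇒ r = C/P = £34.77/£444.53 = 0.078217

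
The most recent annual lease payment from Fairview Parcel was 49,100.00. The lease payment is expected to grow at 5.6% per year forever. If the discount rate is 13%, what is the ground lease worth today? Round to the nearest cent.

D₁ = D₀ × (1 + g) = 49,100.00 × 1.056 = 51,849.6000
Growing perpetuity: P = D₁ / (r − g) = 51,849.6000 / (0.13 − 0.056) = 700,670.27

700670.27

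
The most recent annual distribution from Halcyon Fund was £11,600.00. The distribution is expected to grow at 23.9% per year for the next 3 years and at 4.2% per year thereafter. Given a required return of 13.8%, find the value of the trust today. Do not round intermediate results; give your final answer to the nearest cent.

£203846.35

D_1 = 14372.40000
D_2 = 17807.40360
D_3 = 22063.37306
Terminal value at year 3: TV = D_3×(1+g_2)/(r−g_2) = 22990.03473/0.096 = 239479.52843
P_0 = D_1/(1+r)^1 + D_2/(1+r)^2 + D_3/(1+r)^3 + TV/(1+r)^3
    = 12629.52548 + 13750.42361 + 14970.80392 + 162495.60086 = 203846.35388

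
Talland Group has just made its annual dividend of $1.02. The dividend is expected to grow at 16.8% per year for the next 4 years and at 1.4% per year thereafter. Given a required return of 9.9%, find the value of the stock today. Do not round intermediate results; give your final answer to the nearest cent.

D_1 = 1.19136
D_2 = 1.39151
D_3 = 1.62528
D_4 = 1.89833
Terminal value at year 4: TV = D_4×(1+g_2)/(r−g_2) = 1.92491/0.085 = 22.64595
P_0 = D_1/(1+r)^1 + D_2/(1+r)^2 + D_3/(1+r)^3 + D_4/(1+r)^4 + TV/(1+r)^4
    = 1.08404 + 1.15210 + 1.22443 + 1.30131 + 15.52386 = 20.28575

$20.29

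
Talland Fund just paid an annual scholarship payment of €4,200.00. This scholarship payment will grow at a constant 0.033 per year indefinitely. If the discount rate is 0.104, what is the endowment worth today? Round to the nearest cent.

D₁ = D₀ × (1 + g) = €4,200.00 × 1.033 = €4,338.6000
Growing perpetuity: P = D₁ / (r − g) = €4,338.6000 / (0.104 − 0.033) = €61,107.04

€61107.04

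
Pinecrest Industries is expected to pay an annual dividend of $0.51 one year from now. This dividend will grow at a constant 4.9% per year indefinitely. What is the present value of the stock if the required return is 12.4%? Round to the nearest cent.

Growing perpetuity: P = D₁ / (r − g) = $0.5100 / (0.124 − 0.049) = $6.80

$6.80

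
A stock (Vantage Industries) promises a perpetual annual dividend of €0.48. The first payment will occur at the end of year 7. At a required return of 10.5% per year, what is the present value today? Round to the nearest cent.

€2.51

Value at end of year 6: C / r = €0.48 / 0.105 = €4.5714
Discount to today: PV = €4.5714 / (1 + 0.105)^6 = €4.5714 / 1.820429 = €2.51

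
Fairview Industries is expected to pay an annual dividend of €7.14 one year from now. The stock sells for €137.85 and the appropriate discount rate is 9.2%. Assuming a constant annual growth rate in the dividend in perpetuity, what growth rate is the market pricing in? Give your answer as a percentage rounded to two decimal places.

P = D₁/(r−g) ⇒ g = r − D₁/P = 0.092 − €7.14/€137.85 = 0.040205

4.02%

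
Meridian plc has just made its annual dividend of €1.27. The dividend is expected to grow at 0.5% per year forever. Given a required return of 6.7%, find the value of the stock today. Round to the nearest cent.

D₁ = D₀ × (1 + g) = €1.27 × 1.005 = €1.2764
Growing perpetuity: P = D₁ / (r − g) = €1.2764 / (0.067 − 0.005) = €20.59

€20.59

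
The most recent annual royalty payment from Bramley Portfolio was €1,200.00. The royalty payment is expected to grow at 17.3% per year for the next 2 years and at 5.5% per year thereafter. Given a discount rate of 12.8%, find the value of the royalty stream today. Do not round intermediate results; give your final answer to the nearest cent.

D_1 = 1407.60000
D_2 = 1651.11480
Terminal value at year 2: TV = D_2×(1+g_2)/(r−g_2) = 1741.92611/0.073 = 23862.00156
P_0 = D_1/(1+r)^1 + D_2/(1+r)^2 + TV/(1+r)^2
    = 1247.87234 + 1297.65448 + 18753.77367 = 21299.30050

€21299.30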